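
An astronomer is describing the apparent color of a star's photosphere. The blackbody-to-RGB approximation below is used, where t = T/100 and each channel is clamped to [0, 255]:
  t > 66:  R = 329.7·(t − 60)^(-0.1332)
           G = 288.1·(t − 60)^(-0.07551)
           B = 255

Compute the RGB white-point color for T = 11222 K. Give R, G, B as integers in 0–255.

t = 11222/100 = 112.22; the t > 66 branch applies.
R = 329.7·(112.22 − 60)^(-0.1332) = 329.7·52.22^(-0.1332) = 329.7·0.59045 = 194.672.
G = 288.1·(112.22 − 60)^(-0.07551) = 288.1·52.22^(-0.07551) = 288.1·0.74180 = 213.712.
B = 255 by definition for t > 66.
Rounded: (195, 214, 255).

R=195, G=214, B=255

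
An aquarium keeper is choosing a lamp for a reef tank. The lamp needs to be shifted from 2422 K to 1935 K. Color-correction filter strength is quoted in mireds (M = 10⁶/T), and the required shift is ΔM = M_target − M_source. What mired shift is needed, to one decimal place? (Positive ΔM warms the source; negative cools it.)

+103.9 mireds

M_source = 10⁶/2422 = 412.882; M_target = 10⁶/1935 = 516.796.
ΔM = 516.796 − 412.882 = 103.914 → +103.9 mireds, a warming shift.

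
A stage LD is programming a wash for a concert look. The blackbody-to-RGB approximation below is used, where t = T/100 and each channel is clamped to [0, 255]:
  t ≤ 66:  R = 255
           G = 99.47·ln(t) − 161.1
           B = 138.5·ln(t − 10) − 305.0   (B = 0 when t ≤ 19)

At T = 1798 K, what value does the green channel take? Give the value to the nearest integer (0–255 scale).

t = 1798/100 = 17.98; the t ≤ 66 branch applies.
G = 99.47·ln 17.98 − 161.1 = 99.47·2.8893 − 161.1 = 126.295.
Rounded: 126.

126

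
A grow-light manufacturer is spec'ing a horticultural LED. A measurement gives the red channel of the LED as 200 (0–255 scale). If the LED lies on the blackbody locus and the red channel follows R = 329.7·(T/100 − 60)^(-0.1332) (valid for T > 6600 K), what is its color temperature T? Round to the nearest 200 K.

10200 K

(t − 60)^(-0.1332) = 200/329.7 = 0.60661.
t − 60 = 0.60661^(1/-0.1332) = 0.60661^(-7.508) = 42.638, so t = 102.638.
T = 100·t = 10264 K → 10200 K to the nearest 200 K.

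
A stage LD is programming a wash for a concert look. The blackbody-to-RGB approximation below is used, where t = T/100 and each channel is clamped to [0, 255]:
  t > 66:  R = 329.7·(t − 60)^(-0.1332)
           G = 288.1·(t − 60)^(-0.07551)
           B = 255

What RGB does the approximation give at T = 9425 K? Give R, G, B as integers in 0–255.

R=206, G=221, B=255

t = 9425/100 = 94.25; the t > 66 branch applies.
R = 329.7·(94.25 − 60)^(-0.1332) = 329.7·34.25^(-0.1332) = 329.7·0.62457 = 205.922.
G = 288.1·(94.25 − 60)^(-0.07551) = 288.1·34.25^(-0.07551) = 288.1·0.76580 = 220.628.
B = 255 by definition for t > 66.
Rounded: (206, 221, 255).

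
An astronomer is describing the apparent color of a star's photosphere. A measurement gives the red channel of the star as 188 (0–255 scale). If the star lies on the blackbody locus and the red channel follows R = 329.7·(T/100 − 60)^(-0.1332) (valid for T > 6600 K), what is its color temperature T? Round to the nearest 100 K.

(t − 60)^(-0.1332) = 188/329.7 = 0.57022.
t − 60 = 0.57022^(1/-0.1332) = 0.57022^(-7.508) = 67.848, so t = 127.848.
T = 100·t = 12785 K → 12800 K to the nearest 100 K.

12800 K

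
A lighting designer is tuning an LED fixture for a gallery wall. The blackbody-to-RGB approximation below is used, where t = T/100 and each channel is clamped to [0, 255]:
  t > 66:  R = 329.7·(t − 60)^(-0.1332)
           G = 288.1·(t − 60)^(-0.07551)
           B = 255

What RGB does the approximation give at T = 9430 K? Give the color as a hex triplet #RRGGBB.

t = 9430/100 = 94.3; the t > 66 branch applies.
R = 329.7·(94.3 − 60)^(-0.1332) = 329.7·34.3^(-0.1332) = 329.7·0.62445 = 205.882.
G = 288.1·(94.3 − 60)^(-0.07551) = 288.1·34.3^(-0.07551) = 288.1·0.76572 = 220.604.
B = 255 by definition for t > 66.
Rounded: (206, 221, 255).
In hex: #CEDDFF.

#CEDDFF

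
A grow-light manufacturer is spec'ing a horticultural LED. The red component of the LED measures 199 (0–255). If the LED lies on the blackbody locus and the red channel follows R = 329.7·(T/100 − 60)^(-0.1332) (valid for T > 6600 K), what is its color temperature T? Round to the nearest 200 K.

(t − 60)^(-0.1332) = 199/329.7 = 0.60358.
t − 60 = 0.60358^(1/-0.1332) = 0.60358^(-7.508) = 44.273, so t = 104.273.
T = 100·t = 10427 K → 10400 K to the nearest 200 K.

10400 K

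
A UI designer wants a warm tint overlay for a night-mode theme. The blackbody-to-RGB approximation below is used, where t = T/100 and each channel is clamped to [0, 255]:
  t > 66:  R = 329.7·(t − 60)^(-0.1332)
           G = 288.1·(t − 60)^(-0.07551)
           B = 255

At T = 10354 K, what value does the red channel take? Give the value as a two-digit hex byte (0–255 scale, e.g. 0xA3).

t = 10354/100 = 103.54; the t > 66 branch applies.
R = 329.7·(103.54 − 60)^(-0.1332) = 329.7·43.54^(-0.1332) = 329.7·0.60492 = 199.443.
Rounded: 199; in hex, 0xC7.

0xC7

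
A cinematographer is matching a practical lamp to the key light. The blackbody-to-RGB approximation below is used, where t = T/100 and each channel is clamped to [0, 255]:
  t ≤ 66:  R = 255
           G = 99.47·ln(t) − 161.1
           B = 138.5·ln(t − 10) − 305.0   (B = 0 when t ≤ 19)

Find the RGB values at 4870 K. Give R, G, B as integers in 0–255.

t = 4870/100 = 48.7; the t ≤ 66 branch applies.
R = 255 by definition for t ≤ 66.
G = 99.47·ln 48.7 − 161.1 = 99.47·3.8857 − 161.1 = 225.408.
B = 138.5·ln(48.7 − 10) − 305.0 = 138.5·ln 38.7 − 305.0 = 138.5·3.6558 − 305.0 = 201.334.
Rounded: (255, 225, 201).

R=255, G=225, B=201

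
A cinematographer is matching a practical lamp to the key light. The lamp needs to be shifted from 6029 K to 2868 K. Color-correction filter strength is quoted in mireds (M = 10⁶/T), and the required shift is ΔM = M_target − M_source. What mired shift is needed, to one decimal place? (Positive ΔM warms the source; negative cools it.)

M_source = 10⁶/6029 = 165.865; M_target = 10⁶/2868 = 348.675.
ΔM = 348.675 − 165.865 = 182.810 → +182.8 mireds, a warming shift.

+182.8 mireds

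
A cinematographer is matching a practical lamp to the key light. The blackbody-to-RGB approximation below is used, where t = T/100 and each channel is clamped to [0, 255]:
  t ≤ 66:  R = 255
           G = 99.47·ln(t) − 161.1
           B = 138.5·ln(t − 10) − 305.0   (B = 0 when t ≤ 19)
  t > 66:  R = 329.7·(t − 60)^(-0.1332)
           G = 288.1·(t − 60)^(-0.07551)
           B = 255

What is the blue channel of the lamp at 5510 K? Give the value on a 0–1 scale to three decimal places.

t = 5510/100 = 55.1; the t ≤ 66 branch applies.
B = 138.5·ln(55.1 − 10) − 305.0 = 138.5·ln 45.1 − 305.0 = 138.5·3.8089 − 305.0 = 222.530.
On a 0–1 scale: 222.530/255 = 0.8727 → 0.873.

0.873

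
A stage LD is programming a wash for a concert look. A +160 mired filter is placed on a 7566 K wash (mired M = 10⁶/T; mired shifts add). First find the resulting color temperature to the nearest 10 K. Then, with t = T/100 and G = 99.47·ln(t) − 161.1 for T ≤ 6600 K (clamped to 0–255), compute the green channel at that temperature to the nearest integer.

M_in = 10⁶/7566 = 132.17; M_out = 132.17 + (+160) = 292.17.
T_out = 10⁶/292.17 = 3422.7 K → 3420 K; t = 34.2.
G = 99.47·ln 34.2 − 161.1 = 99.47·3.5322 − 161.1 = 190.250.
Rounded: 190.

190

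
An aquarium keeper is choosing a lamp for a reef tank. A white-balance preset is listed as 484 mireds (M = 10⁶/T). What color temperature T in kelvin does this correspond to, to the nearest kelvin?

T = 10⁶ / 484 = 2066.12 K → 2066 K.

2066 K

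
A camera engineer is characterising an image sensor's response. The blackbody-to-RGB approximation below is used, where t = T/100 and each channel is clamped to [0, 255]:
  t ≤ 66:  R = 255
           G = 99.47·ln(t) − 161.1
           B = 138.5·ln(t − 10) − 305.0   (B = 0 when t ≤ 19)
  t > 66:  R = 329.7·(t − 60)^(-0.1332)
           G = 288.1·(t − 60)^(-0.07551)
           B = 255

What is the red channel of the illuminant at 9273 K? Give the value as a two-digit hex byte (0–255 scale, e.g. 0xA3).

0xCF

t = 9273/100 = 92.73; the t > 66 branch applies.
R = 329.7·(92.73 − 60)^(-0.1332) = 329.7·32.73^(-0.1332) = 329.7·0.62836 = 207.171.
Rounded: 207; in hex, 0xCF.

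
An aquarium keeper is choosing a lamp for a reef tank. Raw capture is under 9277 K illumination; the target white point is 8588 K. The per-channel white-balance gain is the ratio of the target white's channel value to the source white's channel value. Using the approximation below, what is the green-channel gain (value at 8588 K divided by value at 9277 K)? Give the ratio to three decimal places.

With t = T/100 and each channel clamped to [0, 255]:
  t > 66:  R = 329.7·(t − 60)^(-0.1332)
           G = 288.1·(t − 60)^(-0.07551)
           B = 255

At 9277 K (t = 92.77):
  G = 288.1·(92.77 − 60)^(-0.07551) = 288.1·32.77^(-0.07551) = 288.1·0.76836 = 221.365.
At 8588 K (t = 85.88):
  G = 288.1·(85.88 − 60)^(-0.07551) = 288.1·25.88^(-0.07551) = 288.1·0.78218 = 225.346.
Gain = 225.346 / 221.365 = 1.0180 → 1.018.

1.018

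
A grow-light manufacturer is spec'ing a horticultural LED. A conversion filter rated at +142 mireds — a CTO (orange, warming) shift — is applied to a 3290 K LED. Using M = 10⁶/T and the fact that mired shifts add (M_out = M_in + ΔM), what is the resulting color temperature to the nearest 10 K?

M_in = 10⁶/3290 = 303.95 mireds.
M_out = 303.95 + (+142) = 445.95 mireds.
T_out = 10⁶/445.95 = 2242.4 K → 2240 K.

2240 K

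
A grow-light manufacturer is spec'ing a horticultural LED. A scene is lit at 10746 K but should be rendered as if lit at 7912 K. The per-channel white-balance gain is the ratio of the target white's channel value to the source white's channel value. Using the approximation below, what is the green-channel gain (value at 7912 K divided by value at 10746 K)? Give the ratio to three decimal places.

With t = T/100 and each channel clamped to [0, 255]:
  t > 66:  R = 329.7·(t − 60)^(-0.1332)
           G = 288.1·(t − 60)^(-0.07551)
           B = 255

1.071

At 10746 K (t = 107.46):
  G = 288.1·(107.46 − 60)^(-0.07551) = 288.1·47.46^(-0.07551) = 288.1·0.74717 = 215.260.
At 7912 K (t = 79.12):
  G = 288.1·(79.12 − 60)^(-0.07551) = 288.1·19.12^(-0.07551) = 288.1·0.80027 = 230.557.
Gain = 230.557 / 215.260 = 1.0711 → 1.071.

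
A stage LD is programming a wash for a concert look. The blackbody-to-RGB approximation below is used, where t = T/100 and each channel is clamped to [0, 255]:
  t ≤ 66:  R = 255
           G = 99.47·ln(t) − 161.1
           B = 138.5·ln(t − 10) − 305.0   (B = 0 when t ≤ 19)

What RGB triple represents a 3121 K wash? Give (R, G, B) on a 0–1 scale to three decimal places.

(1.000, 0.710, 0.463)

t = 3121/100 = 31.21; the t ≤ 66 branch applies.
R = 255 by definition for t ≤ 66.
G = 99.47·ln 31.21 − 161.1 = 99.47·3.4407 − 161.1 = 181.150.
B = 138.5·ln(31.21 − 10) − 305.0 = 138.5·ln 21.21 − 305.0 = 138.5·3.0545 − 305.0 = 118.044.
Dividing each by 255: (1.0000, 0.7104, 0.4629) → (1.000, 0.710, 0.463).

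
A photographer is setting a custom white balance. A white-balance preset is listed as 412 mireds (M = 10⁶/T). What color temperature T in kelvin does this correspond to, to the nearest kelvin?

2427 K

T = 10⁶ / 412 = 2427.18 K → 2427 K.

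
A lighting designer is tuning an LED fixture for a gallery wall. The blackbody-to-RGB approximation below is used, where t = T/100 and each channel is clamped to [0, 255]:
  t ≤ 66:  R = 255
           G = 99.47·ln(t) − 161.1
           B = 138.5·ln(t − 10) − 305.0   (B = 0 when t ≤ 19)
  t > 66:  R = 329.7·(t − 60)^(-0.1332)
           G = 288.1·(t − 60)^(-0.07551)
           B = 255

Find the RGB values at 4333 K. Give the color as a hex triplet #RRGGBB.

t = 4333/100 = 43.33; the t ≤ 66 branch applies.
R = 255 by definition for t ≤ 66.
G = 99.47·ln 43.33 − 161.1 = 99.47·3.7688 − 161.1 = 213.787.
B = 138.5·ln(43.33 − 10) − 305.0 = 138.5·ln 33.33 − 305.0 = 138.5·3.5065 − 305.0 = 180.644.
Rounded: (255, 214, 181).
In hex: #FFD6B5.

#FFD6B5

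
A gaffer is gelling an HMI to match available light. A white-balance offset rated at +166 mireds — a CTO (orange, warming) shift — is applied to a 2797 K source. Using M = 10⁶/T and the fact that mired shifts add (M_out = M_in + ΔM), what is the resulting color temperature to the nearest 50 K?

1900 K

M_in = 10⁶/2797 = 357.53 mireds.
M_out = 357.53 + (+166) = 523.53 mireds.
T_out = 10⁶/523.53 = 1910.1 K → 1900 K.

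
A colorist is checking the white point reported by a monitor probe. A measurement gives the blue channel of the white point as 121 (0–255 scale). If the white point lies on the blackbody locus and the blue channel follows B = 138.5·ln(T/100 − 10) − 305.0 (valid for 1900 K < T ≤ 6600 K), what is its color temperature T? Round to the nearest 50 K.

ln(t − 10) = (121 + 305.0) / 138.5 = 3.0758.
t − 10 = e^3.0758 = 21.667, so t = 31.667.
T = 100·t = 3167 K → 3150 K to the nearest 50 K.

3150 K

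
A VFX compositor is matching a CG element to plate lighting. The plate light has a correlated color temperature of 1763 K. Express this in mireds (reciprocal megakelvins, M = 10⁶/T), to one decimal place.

M = 10⁶ / 1763 = 567.215 → 567.2 mireds.

567.2 mireds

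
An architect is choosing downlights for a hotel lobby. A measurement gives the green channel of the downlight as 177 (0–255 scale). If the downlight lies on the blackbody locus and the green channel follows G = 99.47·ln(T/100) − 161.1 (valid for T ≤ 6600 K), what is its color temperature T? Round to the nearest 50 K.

ln t = (177 + 161.1) / 99.47 = 3.3990.
t = e^3.3990 = 29.935.
T = 100·t = 2993 K → 3000 K to the nearest 50 K.

3000 K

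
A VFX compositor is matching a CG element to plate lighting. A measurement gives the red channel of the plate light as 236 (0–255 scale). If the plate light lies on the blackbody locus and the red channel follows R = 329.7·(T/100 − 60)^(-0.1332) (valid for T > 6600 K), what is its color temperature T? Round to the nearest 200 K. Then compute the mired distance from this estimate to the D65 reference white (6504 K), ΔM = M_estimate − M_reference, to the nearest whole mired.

-15 mireds

(t − 60)^(-0.1332) = 236/329.7 = 0.71580.
t − 60 = 0.71580^(1/-0.1332) = 0.71580^(-7.508) = 12.307, so t = 72.307.
T = 100·t = 7231 K → 7200 K to the nearest 200 K.
M_estimate = 10⁶/7200 = 138.89; M_reference = 10⁶/6504 = 153.75.
ΔM = 138.89 − 153.75 = -14.86 → -15 mireds.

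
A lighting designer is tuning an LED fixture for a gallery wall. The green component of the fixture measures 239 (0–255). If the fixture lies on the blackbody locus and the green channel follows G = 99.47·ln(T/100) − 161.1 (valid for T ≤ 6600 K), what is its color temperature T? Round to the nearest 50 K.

5600 K

ln t = (239 + 161.1) / 99.47 = 4.0223.
t = e^4.0223 = 55.830.
T = 100·t = 5583 K → 5600 K to the nearest 50 K.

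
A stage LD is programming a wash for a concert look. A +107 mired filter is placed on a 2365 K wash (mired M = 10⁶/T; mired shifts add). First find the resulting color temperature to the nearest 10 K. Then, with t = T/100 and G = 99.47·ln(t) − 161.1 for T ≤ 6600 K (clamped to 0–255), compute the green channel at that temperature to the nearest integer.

M_in = 10⁶/2365 = 422.83; M_out = 422.83 + (+107) = 529.83.
T_out = 10⁶/529.83 = 1887.4 K → 1890 K; t = 18.9.
G = 99.47·ln 18.9 − 161.1 = 99.47·2.9392 − 161.1 = 131.258.
Rounded: 131.

131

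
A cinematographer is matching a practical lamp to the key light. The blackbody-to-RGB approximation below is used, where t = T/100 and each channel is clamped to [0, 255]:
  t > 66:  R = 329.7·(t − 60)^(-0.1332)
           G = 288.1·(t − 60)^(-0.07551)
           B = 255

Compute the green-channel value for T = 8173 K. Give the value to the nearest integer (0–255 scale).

228

t = 8173/100 = 81.73; the t > 66 branch applies.
G = 288.1·(81.73 − 60)^(-0.07551) = 288.1·21.73^(-0.07551) = 288.1·0.79257 = 228.340.
Rounded: 228.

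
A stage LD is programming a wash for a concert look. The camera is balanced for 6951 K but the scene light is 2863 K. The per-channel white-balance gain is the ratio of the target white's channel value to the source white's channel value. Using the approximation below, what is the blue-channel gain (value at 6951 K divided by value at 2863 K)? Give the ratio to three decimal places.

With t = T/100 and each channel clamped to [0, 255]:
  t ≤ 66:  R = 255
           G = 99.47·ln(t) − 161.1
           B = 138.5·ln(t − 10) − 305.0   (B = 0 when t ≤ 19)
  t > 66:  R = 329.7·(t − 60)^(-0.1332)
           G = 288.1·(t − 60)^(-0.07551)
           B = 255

At 2863 K (t = 28.63):
  B = 138.5·ln(28.63 − 10) − 305.0 = 138.5·ln 18.63 − 305.0 = 138.5·2.9248 − 305.0 = 100.081.
At 6951 K (t = 69.51):
  B = 255 by definition for t > 66.
Gain = 255.000 / 100.081 = 2.5479 → 2.548.

2.548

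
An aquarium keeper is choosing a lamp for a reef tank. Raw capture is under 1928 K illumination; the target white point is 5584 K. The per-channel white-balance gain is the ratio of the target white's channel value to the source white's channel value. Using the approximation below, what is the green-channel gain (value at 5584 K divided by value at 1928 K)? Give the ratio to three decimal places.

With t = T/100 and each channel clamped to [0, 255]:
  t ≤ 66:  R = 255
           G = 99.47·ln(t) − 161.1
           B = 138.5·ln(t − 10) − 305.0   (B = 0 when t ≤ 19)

1.794

At 1928 K (t = 19.28):
  G = 99.47·ln 19.28 − 161.1 = 99.47·2.9591 − 161.1 = 133.239.
At 5584 K (t = 55.84):
  G = 99.47·ln 55.84 − 161.1 = 99.47·4.0225 − 161.1 = 239.017.
Gain = 239.017 / 133.239 = 1.7939 → 1.794.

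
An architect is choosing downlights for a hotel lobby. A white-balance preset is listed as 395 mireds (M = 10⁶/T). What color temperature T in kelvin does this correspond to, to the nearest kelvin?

2532 K

T = 10⁶ / 395 = 2531.65 K → 2532 K.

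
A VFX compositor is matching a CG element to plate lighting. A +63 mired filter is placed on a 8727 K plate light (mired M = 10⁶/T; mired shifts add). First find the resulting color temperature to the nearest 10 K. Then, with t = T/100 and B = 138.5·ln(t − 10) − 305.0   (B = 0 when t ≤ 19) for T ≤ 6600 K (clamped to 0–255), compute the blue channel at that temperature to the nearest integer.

M_in = 10⁶/8727 = 114.59; M_out = 114.59 + (+63) = 177.59.
T_out = 10⁶/177.59 = 5631.0 K → 5630 K; t = 56.3.
B = 138.5·ln(56.3 − 10) − 305.0 = 138.5·ln 46.3 − 305.0 = 138.5·3.8351 − 305.0 = 226.167.
Rounded: 226.

226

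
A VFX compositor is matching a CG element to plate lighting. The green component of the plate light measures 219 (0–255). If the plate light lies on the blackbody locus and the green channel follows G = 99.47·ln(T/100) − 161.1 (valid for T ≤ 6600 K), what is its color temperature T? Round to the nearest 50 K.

ln t = (219 + 161.1) / 99.47 = 3.8213.
t = e^3.8213 = 45.661.
T = 100·t = 4566 K → 4550 K to the nearest 50 K.

4550 K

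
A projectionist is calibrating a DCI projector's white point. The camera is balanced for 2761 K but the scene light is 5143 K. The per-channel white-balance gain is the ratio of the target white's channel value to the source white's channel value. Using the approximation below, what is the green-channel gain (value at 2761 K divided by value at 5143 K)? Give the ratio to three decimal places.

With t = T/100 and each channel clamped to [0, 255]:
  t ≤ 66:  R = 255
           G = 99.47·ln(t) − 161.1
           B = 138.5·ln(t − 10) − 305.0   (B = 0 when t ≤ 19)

At 5143 K (t = 51.43):
  G = 99.47·ln 51.43 − 161.1 = 99.47·3.9402 − 161.1 = 230.834.
At 2761 K (t = 27.61):
  G = 99.47·ln 27.61 − 161.1 = 99.47·3.3182 − 161.1 = 168.959.
Gain = 168.959 / 230.834 = 0.7320 → 0.732.

0.732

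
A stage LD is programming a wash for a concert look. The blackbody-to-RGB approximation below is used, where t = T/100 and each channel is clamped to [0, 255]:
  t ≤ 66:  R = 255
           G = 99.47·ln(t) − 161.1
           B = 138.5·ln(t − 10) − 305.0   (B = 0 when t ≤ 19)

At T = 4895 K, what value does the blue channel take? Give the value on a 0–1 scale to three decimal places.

t = 4895/100 = 48.95; the t ≤ 66 branch applies.
B = 138.5·ln(48.95 − 10) − 305.0 = 138.5·ln 38.95 − 305.0 = 138.5·3.6623 − 305.0 = 202.226.
On a 0–1 scale: 202.226/255 = 0.7930 → 0.793.

0.793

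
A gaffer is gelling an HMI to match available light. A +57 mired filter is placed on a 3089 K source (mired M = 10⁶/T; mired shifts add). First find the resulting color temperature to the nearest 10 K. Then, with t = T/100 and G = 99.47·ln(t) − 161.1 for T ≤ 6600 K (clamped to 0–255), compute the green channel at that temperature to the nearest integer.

M_in = 10⁶/3089 = 323.73; M_out = 323.73 + (+57) = 380.73.
T_out = 10⁶/380.73 = 2626.5 K → 2630 K; t = 26.3.
G = 99.47·ln 26.3 − 161.1 = 99.47·3.2696 − 161.1 = 164.124.
Rounded: 164.

164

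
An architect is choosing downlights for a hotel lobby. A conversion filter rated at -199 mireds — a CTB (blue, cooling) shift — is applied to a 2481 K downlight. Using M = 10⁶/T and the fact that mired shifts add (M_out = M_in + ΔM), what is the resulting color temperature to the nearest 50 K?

4900 K

M_in = 10⁶/2481 = 403.06 mireds.
M_out = 403.06 + (-199) = 204.06 mireds.
T_out = 10⁶/204.06 = 4900.4 K → 4900 K.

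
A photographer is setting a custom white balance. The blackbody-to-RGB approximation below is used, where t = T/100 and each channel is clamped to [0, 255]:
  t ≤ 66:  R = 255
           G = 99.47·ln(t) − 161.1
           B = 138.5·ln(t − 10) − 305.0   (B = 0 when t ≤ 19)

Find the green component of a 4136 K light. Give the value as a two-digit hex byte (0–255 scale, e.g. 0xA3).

0xD1

t = 4136/100 = 41.36; the t ≤ 66 branch applies.
G = 99.47·ln 41.36 − 161.1 = 99.47·3.7223 − 161.1 = 209.159.
Rounded: 209; in hex, 0xD1.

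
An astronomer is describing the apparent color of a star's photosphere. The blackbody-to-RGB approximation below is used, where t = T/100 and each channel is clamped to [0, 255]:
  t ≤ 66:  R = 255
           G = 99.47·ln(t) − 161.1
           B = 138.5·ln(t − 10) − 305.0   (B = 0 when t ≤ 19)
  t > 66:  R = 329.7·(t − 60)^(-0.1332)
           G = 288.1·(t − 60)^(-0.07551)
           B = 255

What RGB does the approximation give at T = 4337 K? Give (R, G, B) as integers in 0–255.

t = 4337/100 = 43.37; the t ≤ 66 branch applies.
R = 255 by definition for t ≤ 66.
G = 99.47·ln 43.37 − 161.1 = 99.47·3.7698 − 161.1 = 213.879.
B = 138.5·ln(43.37 − 10) − 305.0 = 138.5·ln 33.37 − 305.0 = 138.5·3.5077 − 305.0 = 180.811.
Rounded: (255, 214, 181).

(255, 214, 181)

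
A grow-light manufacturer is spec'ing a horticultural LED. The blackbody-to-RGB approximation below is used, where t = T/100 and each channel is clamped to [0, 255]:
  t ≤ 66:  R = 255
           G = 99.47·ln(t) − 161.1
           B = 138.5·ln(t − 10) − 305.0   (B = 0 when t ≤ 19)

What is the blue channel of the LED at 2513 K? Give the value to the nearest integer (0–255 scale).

71

t = 2513/100 = 25.13; the t ≤ 66 branch applies.
B = 138.5·ln(25.13 − 10) − 305.0 = 138.5·ln 15.13 − 305.0 = 138.5·2.7167 − 305.0 = 71.260.
Rounded: 71.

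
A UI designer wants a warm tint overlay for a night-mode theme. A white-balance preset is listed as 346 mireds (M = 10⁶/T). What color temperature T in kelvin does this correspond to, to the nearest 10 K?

T = 10⁶ / 346 = 2890.17 K → 2890 K.

2890 K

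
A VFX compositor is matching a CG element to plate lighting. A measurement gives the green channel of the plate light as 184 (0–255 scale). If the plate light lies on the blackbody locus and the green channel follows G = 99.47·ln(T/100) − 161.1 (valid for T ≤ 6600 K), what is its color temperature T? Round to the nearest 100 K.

ln t = (184 + 161.1) / 99.47 = 3.4694.
t = e^3.4694 = 32.117.
T = 100·t = 3212 K → 3200 K to the nearest 100 K.

3200 K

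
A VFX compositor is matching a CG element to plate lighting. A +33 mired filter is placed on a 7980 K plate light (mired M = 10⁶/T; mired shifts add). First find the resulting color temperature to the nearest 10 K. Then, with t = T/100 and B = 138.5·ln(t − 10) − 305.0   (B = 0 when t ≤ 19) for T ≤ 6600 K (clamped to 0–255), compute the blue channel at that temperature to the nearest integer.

M_in = 10⁶/7980 = 125.31; M_out = 125.31 + (+33) = 158.31.
T_out = 10⁶/158.31 = 6316.6 K → 6320 K; t = 63.2.
B = 138.5·ln(63.2 − 10) − 305.0 = 138.5·ln 53.2 − 305.0 = 138.5·3.9741 − 305.0 = 245.407.
Rounded: 245.

245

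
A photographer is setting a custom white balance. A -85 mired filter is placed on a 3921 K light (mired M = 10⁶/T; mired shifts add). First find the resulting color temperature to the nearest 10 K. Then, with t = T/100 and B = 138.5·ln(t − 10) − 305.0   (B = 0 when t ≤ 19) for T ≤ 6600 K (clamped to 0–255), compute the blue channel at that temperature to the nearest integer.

M_in = 10⁶/3921 = 255.04; M_out = 255.04 + (-85) = 170.04.
T_out = 10⁶/170.04 = 5881.1 K → 5880 K; t = 58.8.
B = 138.5·ln(58.8 − 10) − 305.0 = 138.5·ln 48.8 − 305.0 = 138.5·3.8877 − 305.0 = 233.451.
Rounded: 233.

233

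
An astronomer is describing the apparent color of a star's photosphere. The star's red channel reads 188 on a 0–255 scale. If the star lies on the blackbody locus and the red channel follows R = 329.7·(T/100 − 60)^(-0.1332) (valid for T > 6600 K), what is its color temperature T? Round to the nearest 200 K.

12800 K

(t − 60)^(-0.1332) = 188/329.7 = 0.57022.
t − 60 = 0.57022^(1/-0.1332) = 0.57022^(-7.508) = 67.848, so t = 127.848.
T = 100·t = 12785 K → 12800 K to the nearest 200 K.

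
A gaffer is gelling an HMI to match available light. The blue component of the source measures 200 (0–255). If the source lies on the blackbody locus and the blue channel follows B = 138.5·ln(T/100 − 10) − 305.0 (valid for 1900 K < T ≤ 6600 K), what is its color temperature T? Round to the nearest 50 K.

4850 K

ln(t − 10) = (200 + 305.0) / 138.5 = 3.6462.
t − 10 = e^3.6462 = 38.329, so t = 48.329.
T = 100·t = 4833 K → 4850 K to the nearest 50 K.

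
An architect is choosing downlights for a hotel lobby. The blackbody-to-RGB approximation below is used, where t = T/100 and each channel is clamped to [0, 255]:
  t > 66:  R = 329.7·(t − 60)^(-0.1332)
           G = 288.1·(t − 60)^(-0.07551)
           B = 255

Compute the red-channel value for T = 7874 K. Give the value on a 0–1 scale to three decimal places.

t = 7874/100 = 78.74; the t > 66 branch applies.
R = 329.7·(78.74 − 60)^(-0.1332) = 329.7·18.74^(-0.1332) = 329.7·0.67681 = 223.144.
On a 0–1 scale: 223.144/255 = 0.8751 → 0.875.

0.875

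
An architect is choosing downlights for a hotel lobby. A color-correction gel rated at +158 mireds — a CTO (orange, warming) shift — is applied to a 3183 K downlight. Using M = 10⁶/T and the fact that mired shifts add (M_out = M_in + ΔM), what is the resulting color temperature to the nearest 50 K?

2100 K

M_in = 10⁶/3183 = 314.17 mireds.
M_out = 314.17 + (+158) = 472.17 mireds.
T_out = 10⁶/472.17 = 2117.9 K → 2100 K.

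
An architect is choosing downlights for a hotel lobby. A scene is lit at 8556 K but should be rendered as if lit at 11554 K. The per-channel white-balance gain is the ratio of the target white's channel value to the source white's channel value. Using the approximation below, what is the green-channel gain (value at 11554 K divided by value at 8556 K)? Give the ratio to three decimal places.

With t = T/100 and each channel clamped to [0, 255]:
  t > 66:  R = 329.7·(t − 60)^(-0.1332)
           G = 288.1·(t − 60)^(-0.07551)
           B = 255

0.943

At 8556 K (t = 85.56):
  G = 288.1·(85.56 − 60)^(-0.07551) = 288.1·25.56^(-0.07551) = 288.1·0.78292 = 225.558.
At 11554 K (t = 115.54):
  G = 288.1·(115.54 − 60)^(-0.07551) = 288.1·55.54^(-0.07551) = 288.1·0.73835 = 212.720.
Gain = 212.720 / 225.558 = 0.9431 → 0.943.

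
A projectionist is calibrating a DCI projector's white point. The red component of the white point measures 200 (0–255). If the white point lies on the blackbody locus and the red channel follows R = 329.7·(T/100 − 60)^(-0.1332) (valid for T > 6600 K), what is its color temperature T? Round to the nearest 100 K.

10300 K

(t − 60)^(-0.1332) = 200/329.7 = 0.60661.
t − 60 = 0.60661^(1/-0.1332) = 0.60661^(-7.508) = 42.638, so t = 102.638.
T = 100·t = 10264 K → 10300 K to the nearest 100 K.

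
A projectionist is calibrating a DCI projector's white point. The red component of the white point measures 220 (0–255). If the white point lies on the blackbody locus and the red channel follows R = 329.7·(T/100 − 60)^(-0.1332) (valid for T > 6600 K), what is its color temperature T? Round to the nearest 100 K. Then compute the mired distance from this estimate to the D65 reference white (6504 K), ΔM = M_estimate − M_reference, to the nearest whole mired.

-30 mireds

(t − 60)^(-0.1332) = 220/329.7 = 0.66727.
t − 60 = 0.66727^(1/-0.1332) = 0.66727^(-7.508) = 20.847, so t = 80.847.
T = 100·t = 8085 K → 8100 K to the nearest 100 K.
M_estimate = 10⁶/8100 = 123.46; M_reference = 10⁶/6504 = 153.75.
ΔM = 123.46 − 153.75 = -30.29 → -30 mireds.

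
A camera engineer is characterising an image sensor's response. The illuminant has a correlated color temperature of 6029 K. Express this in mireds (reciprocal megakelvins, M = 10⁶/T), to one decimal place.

M = 10⁶ / 6029 = 165.865 → 165.9 mireds.

165.9 mireds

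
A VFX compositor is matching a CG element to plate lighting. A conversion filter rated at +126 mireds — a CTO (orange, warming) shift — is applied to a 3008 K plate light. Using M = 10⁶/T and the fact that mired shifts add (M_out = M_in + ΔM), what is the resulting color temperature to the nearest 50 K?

M_in = 10⁶/3008 = 332.45 mireds.
M_out = 332.45 + (+126) = 458.45 mireds.
T_out = 10⁶/458.45 = 2181.3 K → 2200 K.

2200 K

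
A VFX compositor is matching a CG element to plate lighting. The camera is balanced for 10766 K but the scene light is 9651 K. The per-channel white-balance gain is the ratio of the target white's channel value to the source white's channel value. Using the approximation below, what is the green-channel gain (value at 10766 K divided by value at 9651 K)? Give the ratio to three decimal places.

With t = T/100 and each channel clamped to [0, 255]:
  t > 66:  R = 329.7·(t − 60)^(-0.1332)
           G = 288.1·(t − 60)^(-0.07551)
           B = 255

At 9651 K (t = 96.51):
  G = 288.1·(96.51 − 60)^(-0.07551) = 288.1·36.51^(-0.07551) = 288.1·0.76212 = 219.566.
At 10766 K (t = 107.66):
  G = 288.1·(107.66 − 60)^(-0.07551) = 288.1·47.66^(-0.07551) = 288.1·0.74693 = 215.192.
Gain = 215.192 / 219.566 = 0.9801 → 0.980.

0.980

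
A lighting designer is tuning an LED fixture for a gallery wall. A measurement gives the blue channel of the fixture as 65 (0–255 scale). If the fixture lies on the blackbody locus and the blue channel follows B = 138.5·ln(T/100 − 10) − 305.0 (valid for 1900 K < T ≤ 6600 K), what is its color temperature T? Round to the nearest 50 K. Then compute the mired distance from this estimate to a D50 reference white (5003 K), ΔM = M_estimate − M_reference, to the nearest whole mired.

ln(t − 10) = (65 + 305.0) / 138.5 = 2.6715.
t − 10 = e^2.6715 = 14.461, so t = 24.461.
T = 100·t = 2446 K → 2450 K to the nearest 50 K.
M_estimate = 10⁶/2450 = 408.16; M_reference = 10⁶/5003 = 199.88.
ΔM = 408.16 − 199.88 = 208.28 → +208 mireds.

+208 mireds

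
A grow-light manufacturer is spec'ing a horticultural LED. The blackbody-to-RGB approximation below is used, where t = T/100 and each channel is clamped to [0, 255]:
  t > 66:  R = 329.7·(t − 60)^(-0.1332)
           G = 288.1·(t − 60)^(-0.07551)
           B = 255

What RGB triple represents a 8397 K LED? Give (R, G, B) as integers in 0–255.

t = 8397/100 = 83.97; the t > 66 branch applies.
R = 329.7·(83.97 − 60)^(-0.1332) = 329.7·23.97^(-0.1332) = 329.7·0.65498 = 215.947.
G = 288.1·(83.97 − 60)^(-0.07551) = 288.1·23.97^(-0.07551) = 288.1·0.78672 = 226.655.
B = 255 by definition for t > 66.
Rounded: (216, 227, 255).

(216, 227, 255)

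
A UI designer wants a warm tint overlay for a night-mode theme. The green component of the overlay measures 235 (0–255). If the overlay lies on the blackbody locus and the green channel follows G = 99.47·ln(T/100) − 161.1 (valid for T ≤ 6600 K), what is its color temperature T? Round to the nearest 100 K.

ln t = (235 + 161.1) / 99.47 = 3.9821.
t = e^3.9821 = 53.630.
T = 100·t = 5363 K → 5400 K to the nearest 100 K.

5400 K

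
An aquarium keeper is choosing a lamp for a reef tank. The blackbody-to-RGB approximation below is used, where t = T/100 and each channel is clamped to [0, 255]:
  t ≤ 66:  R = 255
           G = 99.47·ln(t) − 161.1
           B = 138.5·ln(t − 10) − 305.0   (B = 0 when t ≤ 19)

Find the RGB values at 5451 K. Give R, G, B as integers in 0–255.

R=255, G=237, B=221

t = 5451/100 = 54.51; the t ≤ 66 branch applies.
R = 255 by definition for t ≤ 66.
G = 99.47·ln 54.51 − 161.1 = 99.47·3.9984 − 161.1 = 236.619.
B = 138.5·ln(54.51 − 10) − 305.0 = 138.5·ln 44.51 − 305.0 = 138.5·3.7957 − 305.0 = 220.706.
Rounded: (255, 237, 221).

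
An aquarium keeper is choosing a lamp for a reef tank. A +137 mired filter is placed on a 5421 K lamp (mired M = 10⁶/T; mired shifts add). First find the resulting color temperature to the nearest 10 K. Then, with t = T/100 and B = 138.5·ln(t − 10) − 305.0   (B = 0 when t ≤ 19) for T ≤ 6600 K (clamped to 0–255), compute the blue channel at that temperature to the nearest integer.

117

M_in = 10⁶/5421 = 184.47; M_out = 184.47 + (+137) = 321.47.
T_out = 10⁶/321.47 = 3110.7 K → 3110 K; t = 31.1.
B = 138.5·ln(31.1 − 10) − 305.0 = 138.5·ln 21.1 − 305.0 = 138.5·3.0493 − 305.0 = 117.324.
Rounded: 117.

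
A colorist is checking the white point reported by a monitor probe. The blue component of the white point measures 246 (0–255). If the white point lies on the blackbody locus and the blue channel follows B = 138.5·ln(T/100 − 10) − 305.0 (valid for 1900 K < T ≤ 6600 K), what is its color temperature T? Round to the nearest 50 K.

ln(t − 10) = (246 + 305.0) / 138.5 = 3.9783.
t − 10 = e^3.9783 = 53.428, so t = 63.428.
T = 100·t = 6343 K → 6350 K to the nearest 50 K.

6350 K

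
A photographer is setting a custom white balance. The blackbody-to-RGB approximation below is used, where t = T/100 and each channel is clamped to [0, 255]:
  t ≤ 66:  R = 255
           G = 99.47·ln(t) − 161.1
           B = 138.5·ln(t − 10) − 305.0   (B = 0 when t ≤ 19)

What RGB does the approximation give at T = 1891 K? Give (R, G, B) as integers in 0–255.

(255, 131, 0)

t = 1891/100 = 18.91; the t ≤ 66 branch applies.
R = 255 by definition for t ≤ 66.
G = 99.47·ln 18.91 − 161.1 = 99.47·2.9397 − 161.1 = 131.311.
t = 18.91 ≤ 19, so B = 0.
Rounded: (255, 131, 0).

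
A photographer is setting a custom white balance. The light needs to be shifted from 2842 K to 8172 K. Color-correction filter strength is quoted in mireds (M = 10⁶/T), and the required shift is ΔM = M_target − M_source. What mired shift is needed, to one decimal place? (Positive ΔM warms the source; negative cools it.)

-229.5 mireds

M_source = 10⁶/2842 = 351.865; M_target = 10⁶/8172 = 122.369.
ΔM = 122.369 − 351.865 = -229.496 → -229.5 mireds, a cooling shift.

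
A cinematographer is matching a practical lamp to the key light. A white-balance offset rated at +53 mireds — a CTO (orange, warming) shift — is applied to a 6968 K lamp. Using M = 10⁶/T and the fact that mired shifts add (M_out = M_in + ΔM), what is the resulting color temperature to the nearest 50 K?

M_in = 10⁶/6968 = 143.51 mireds.
M_out = 143.51 + (+53) = 196.51 mireds.
T_out = 10⁶/196.51 = 5088.7 K → 5100 K.

5100 K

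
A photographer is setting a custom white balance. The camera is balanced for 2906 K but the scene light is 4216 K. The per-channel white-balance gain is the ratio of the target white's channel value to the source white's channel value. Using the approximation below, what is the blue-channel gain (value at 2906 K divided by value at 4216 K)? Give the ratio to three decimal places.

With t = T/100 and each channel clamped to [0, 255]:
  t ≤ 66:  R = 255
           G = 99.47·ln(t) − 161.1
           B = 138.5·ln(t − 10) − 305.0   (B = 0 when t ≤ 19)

At 4216 K (t = 42.16):
  B = 138.5·ln(42.16 − 10) − 305.0 = 138.5·ln 32.16 − 305.0 = 138.5·3.4707 − 305.0 = 175.695.
At 2906 K (t = 29.06):
  B = 138.5·ln(29.06 − 10) − 305.0 = 138.5·ln 19.06 − 305.0 = 138.5·2.9476 − 305.0 = 103.241.
Gain = 103.241 / 175.695 = 0.5876 → 0.588.

0.588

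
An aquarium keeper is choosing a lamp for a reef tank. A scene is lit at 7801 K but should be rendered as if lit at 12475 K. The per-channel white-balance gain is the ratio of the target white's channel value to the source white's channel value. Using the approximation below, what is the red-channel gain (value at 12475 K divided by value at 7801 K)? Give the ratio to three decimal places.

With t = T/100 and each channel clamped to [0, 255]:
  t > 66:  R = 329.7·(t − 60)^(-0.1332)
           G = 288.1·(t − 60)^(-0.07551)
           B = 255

At 7801 K (t = 78.01):
  R = 329.7·(78.01 − 60)^(-0.1332) = 329.7·18.01^(-0.1332) = 329.7·0.68040 = 224.329.
At 12475 K (t = 124.75):
  R = 329.7·(124.75 − 60)^(-0.1332) = 329.7·64.75^(-0.1332) = 329.7·0.57378 = 189.174.
Gain = 189.174 / 224.329 = 0.8433 → 0.843.

0.843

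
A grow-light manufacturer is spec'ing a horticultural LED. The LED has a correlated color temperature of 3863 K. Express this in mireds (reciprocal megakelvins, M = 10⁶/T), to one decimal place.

M = 10⁶ / 3863 = 258.866 → 258.9 mireds.

258.9 mireds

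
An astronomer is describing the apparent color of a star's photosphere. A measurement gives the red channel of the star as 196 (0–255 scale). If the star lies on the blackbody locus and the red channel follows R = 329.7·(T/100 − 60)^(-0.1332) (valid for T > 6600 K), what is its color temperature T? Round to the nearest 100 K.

11000 K

(t − 60)^(-0.1332) = 196/329.7 = 0.59448.
t − 60 = 0.59448^(1/-0.1332) = 0.59448^(-7.508) = 49.621, so t = 109.621.
T = 100·t = 10962 K → 11000 K to the nearest 100 K.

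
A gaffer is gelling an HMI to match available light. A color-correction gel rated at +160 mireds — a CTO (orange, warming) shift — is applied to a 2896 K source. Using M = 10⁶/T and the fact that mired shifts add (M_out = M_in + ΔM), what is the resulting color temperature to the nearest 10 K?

M_in = 10⁶/2896 = 345.30 mireds.
M_out = 345.30 + (+160) = 505.30 mireds.
T_out = 10⁶/505.30 = 1979.0 K → 1980 K.

1980 K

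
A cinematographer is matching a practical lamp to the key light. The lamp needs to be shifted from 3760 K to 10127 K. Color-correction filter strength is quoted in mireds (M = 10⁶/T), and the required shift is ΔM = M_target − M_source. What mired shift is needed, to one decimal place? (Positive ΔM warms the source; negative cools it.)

-167.2 mireds

M_source = 10⁶/3760 = 265.957; M_target = 10⁶/10127 = 98.746.
ΔM = 98.746 − 265.957 = -167.212 → -167.2 mireds, a cooling shift.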